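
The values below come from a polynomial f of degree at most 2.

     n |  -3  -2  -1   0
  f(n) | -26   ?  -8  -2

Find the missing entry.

-16

The 3 known points determine the degree-2 polynomial uniquely.
Write f(n) = an^2 + bn + c. Substituting each data point gives a linear system:
  9a - 3b + c = -26
  a - b + c = -8
  c = -2
Solving the system yields a = -1, b = 5, c = -2.
So f(n) = -n^2 + 5n - 2.
Then f(-2) = -16.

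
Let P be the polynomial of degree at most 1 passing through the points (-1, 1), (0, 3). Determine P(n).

Write P(n) = an + b. Substituting each data point gives a linear system:
  -a + b = 1
  b = 3
Solving the system yields a = 2, b = 3.
So P(n) = 2n + 3.
Check: P(-1) = 1. ✓

P(n) = 2n + 3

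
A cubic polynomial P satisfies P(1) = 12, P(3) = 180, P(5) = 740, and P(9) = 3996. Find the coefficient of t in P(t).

3

Write P(t) = at^3 + bt^2 + ct + d. Substituting each data point gives a linear system:
  a + b + c + d = 12
  27a + 9b + 3c + d = 180
  125a + 25b + 5c + d = 740
  729a + 81b + 9c + d = 3996
Solving the system yields a = 5, b = 4, c = 3, d = 0.
So P(t) = 5t^3 + 4t^2 + 3t.
The coefficient of t is 3.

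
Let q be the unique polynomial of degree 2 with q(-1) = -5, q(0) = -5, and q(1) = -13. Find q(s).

q(s) = -4s^2 - 4s - 5

Write q(s) = as^2 + bs + c. Substituting each data point gives a linear system:
  a - b + c = -5
  c = -5
  a + b + c = -13
Solving the system yields a = -4, b = -4, c = -5.
So q(s) = -4s² - 4s - 5.
Check: q(0) = -5. ✓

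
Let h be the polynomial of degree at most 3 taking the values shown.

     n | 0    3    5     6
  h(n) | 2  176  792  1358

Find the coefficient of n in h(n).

Write h(n) = an^3 + bn^2 + cn + d. Substituting each data point gives a linear system:
  d = 2
  27a + 9b + 3c + d = 176
  125a + 25b + 5c + d = 792
  216a + 36b + 6c + d = 1358
Solving the system yields a = 6, b = 2, c = -2, d = 2.
So h(n) = 6n^3 + 2n^2 - 2n + 2.
The coefficient of n is -2.

-2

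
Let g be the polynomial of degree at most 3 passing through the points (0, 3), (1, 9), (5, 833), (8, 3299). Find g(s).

Write g(s) = as^3 + bs^2 + cs + d. Substituting each data point gives a linear system:
  d = 3
  a + b + c + d = 9
  125a + 25b + 5c + d = 833
  512a + 64b + 8c + d = 3299
Solving the system yields a = 6, b = 4, c = -4, d = 3.
So g(s) = 6s^3 + 4s^2 - 4s + 3.
Check: g(0) = 3. ✓

g(s) = 6s^3 + 4s^2 - 4s + 3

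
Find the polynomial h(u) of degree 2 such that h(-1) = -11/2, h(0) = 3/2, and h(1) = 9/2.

h(u) = -2u^2 + 5u + 3/2

Using the Lagrange interpolation formula with nodes -1, 0, 1:
  L_0(u) = u(u - 1) / 2
  L_1(u) = (u + 1)(u - 1) / -1
  L_2(u) = (u + 1)u / 2
Then h(u) = -11/2·L_0(u) + 3/2·L_1(u) + 9/2·L_2(u).
Expanding and collecting terms gives h(u) = -2u² + 5u + 3/2.
Check: h(-1) = -11/2. ✓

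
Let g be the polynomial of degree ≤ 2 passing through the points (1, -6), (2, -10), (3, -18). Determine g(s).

g(s) = -2s^2 + 2s - 6

Using the Lagrange interpolation formula with nodes 1, 2, 3:
  L_0(s) = (s - 2)(s - 3) / 2
  L_1(s) = (s - 1)(s - 3) / -1
  L_2(s) = (s - 1)(s - 2) / 2
Then g(s) = -6·L_0(s) - 10·L_1(s) - 18·L_2(s).
Expanding and collecting terms gives g(s) = -2s^2 + 2s - 6.
Check: g(1) = -6. ✓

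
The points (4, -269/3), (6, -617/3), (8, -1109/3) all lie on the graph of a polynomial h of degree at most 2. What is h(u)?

h(u) = -6u^2 + 2u - 5/3

Using the Lagrange interpolation formula with nodes 4, 6, 8:
  L_0(u) = (u - 6)(u - 8) / 8
  L_1(u) = (u - 4)(u - 8) / -4
  L_2(u) = (u - 4)(u - 6) / 8
Then h(u) = -269/3·L_0(u) - 617/3·L_1(u) - 1109/3·L_2(u).
Expanding and collecting terms gives h(u) = -6u^2 + 2u - 5/3.
Check: h(8) = -1109/3. ✓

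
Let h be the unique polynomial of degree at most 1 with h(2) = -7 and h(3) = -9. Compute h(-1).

-1

Write h(x) = ax + b. Substituting each data point gives a linear system:
  2a + b = -7
  3a + b = -9
Solving the system yields a = -2, b = -3.
So h(x) = -2x - 3.
Then h(-1) = -1.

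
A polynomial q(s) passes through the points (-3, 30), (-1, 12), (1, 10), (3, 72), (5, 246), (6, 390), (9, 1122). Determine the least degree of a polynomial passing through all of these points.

Divided differences on the nodes -3, -1, 1, 3, 5, 6, 9:
  order 0: 30  12  10  72  246  390  1122
  order 1: -9  -1  31  87  144  244
  order 2: 2  8  14  19  25
  order 3: 1  1  1  1
  order 4: 0  0  0
  order 5: 0  0
  order 6: 0
The order-3 divided differences are all 1 (nonzero) and every higher order vanishes, so the data lies on a polynomial of degree exactly 3.

3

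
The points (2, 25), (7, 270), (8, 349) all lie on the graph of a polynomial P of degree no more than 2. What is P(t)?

Using the Lagrange interpolation formula with nodes 2, 7, 8:
  L_0(t) = (t - 7)(t - 8) / 30
  L_1(t) = (t - 2)(t - 8) / -5
  L_2(t) = (t - 2)(t - 7) / 6
Then P(t) = 25·L_0(t) + 270·L_1(t) + 349·L_2(t).
Expanding and collecting terms gives P(t) = 5t^2 + 4t - 3.
Check: P(2) = 25. ✓

P(t) = 5t^2 + 4t - 3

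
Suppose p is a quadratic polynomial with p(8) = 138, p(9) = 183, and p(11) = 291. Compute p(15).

579

Using the Lagrange interpolation formula with nodes 8, 9, 11:
  L_0(u) = (u - 9)(u - 11) / 3
  L_1(u) = (u - 8)(u - 11) / -2
  L_2(u) = (u - 8)(u - 9) / 6
Then p(u) = 138·L_0(u) + 183·L_1(u) + 291·L_2(u).
Expanding and collecting terms gives p(u) = 3u^2 - 6u - 6.
Evaluating at u = 15: p(15) = 579.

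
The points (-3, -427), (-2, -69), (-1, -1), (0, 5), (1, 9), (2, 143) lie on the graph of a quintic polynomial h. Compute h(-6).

Forward differences of the values at x = -3, -2, -1, 0, 1, 2:
  h  : -427  -69  -1  5  9  143
  Δ  : 358  68  6  4  134
  Δ^2: -290  -62  -2  130
  Δ^3: 228  60  132
  Δ^4: -168  72
  Δ^5: 240
The fifth differences are constant, confirming degree 5.
Interpolating (Newton forward form) and evaluating at x = -6 gives h(-6) = -13081.

-13081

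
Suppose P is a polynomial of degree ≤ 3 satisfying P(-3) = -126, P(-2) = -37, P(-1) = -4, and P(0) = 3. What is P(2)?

Forward differences of the values at t = -3, -2, -1, 0:
  P  : -126  -37  -4  3
  Δ  : 89  33  7
  Δ^2: -56  -26
  Δ^3: 30
The third differences are constant, confirming degree 3.
Interpolating (Newton forward form) and evaluating at t = 2 gives P(2) = 59.

59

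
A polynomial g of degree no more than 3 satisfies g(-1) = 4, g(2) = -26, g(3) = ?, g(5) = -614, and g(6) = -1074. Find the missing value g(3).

-120

The 4 known points determine the degree-3 polynomial uniquely.
Write g(n) = an^3 + bn^2 + cn + d. Substituting each data point gives a linear system:
  -a + b - c + d = 4
  8a + 4b + 2c + d = -26
  125a + 25b + 5c + d = -614
  216a + 36b + 6c + d = -1074
Solving the system yields a = -5, b = -1, c = 6, d = 6.
So g(n) = -5n³ - n² + 6n + 6.
Then g(3) = -120.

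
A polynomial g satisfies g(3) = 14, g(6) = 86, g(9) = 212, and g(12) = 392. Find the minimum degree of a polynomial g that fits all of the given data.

Forward differences of the values at t = 3, 6, 9, 12:
  g  : 14  86  212  392
  Δ  : 72  126  180
  Δ^2: 54  54
  Δ^3: 0
The second differences are constant (54) and nonzero, while all higher differences vanish, so the minimal degree is 2.

2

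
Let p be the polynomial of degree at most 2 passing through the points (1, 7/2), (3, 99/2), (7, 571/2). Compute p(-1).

11/2

Using the Lagrange interpolation formula with nodes 1, 3, 7:
  L_0(x) = (x - 3)(x - 7) / 12
  L_1(x) = (x - 1)(x - 7) / -8
  L_2(x) = (x - 1)(x - 3) / 24
Then p(x) = 7/2·L_0(x) + 99/2·L_1(x) + 571/2·L_2(x).
Expanding and collecting terms gives p(x) = 6x² - x - 3/2.
Evaluating at x = -1: p(-1) = 11/2.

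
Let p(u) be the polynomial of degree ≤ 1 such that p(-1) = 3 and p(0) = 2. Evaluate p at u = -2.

Using the Lagrange interpolation formula with nodes -1, 0:
  L_0(u) = u / -1
  L_1(u) = (u + 1) / 1
Then p(u) = 3·L_0(u) + 2·L_1(u).
Expanding and collecting terms gives p(u) = -u + 2.
Evaluating at u = -2: p(-2) = 4.

4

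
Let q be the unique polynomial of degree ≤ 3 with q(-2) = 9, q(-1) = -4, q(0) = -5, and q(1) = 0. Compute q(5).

-40

Using the Lagrange interpolation formula with nodes -2, -1, 0, 1:
  L_0(s) = (s + 1)s(s - 1) / -6
  L_1(s) = (s + 2)s(s - 1) / 2
  L_2(s) = (s + 2)(s + 1)(s - 1) / -2
  L_3(s) = (s + 2)(s + 1)s / 6
Then q(s) = 9·L_0(s) - 4·L_1(s) - 5·L_2(s) + 0·L_3(s).
Expanding and collecting terms gives q(s) = -s³ + 3s² + 3s - 5.
Evaluating at s = 5: q(5) = -40.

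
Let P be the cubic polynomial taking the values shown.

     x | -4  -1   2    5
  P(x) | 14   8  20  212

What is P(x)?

P(x) = x^3 + 4x^2 - 3x + 2

Write P(x) = ax^3 + bx^2 + cx + d. Substituting each data point gives a linear system:
  -64a + 16b - 4c + d = 14
  -a + b - c + d = 8
  8a + 4b + 2c + d = 20
  125a + 25b + 5c + d = 212
Solving the system yields a = 1, b = 4, c = -3, d = 2.
So P(x) = x^3 + 4x^2 - 3x + 2.
Check: P(5) = 212. ✓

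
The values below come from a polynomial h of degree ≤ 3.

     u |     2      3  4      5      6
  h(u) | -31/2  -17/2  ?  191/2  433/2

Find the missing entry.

On equispaced nodes a degree-3 polynomial has vanishing fourth forward difference, so
  h(2) - 4·h(3) + 6·h(4) - 4·h(5) + h(6) = 0.
Substituting the known values and solving for h(4):
  6·h(4) = 147
  h(4) = 49/2.

49/2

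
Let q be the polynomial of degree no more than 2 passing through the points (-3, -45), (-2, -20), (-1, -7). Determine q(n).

Write q(n) = an^2 + bn + c. Substituting each data point gives a linear system:
  9a - 3b + c = -45
  4a - 2b + c = -20
  a - b + c = -7
Solving the system yields a = -6, b = -5, c = -6.
So q(n) = -6n^2 - 5n - 6.
Check: q(-3) = -45. ✓

q(n) = -6n^2 - 5n - 6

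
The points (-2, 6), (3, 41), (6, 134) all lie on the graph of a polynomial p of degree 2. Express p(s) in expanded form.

p(s) = 3s^2 + 4s + 2

Write p(s) = as^2 + bs + c. Substituting each data point gives a linear system:
  4a - 2b + c = 6
  9a + 3b + c = 41
  36a + 6b + c = 134
Solving the system yields a = 3, b = 4, c = 2.
So p(s) = 3s^2 + 4s + 2.
Check: p(-2) = 6. ✓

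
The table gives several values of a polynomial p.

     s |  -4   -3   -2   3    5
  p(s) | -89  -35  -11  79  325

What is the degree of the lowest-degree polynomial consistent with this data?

Divided differences on the nodes -4, -3, -2, 3, 5:
  order 0: -89  -35  -11  79  325
  order 1: 54  24  18  123
  order 2: -15  -1  15
  order 3: 2  2
  order 4: 0
The order-3 divided differences are all 2 (nonzero) and every higher order vanishes, so the data lies on a polynomial of degree exactly 3.

3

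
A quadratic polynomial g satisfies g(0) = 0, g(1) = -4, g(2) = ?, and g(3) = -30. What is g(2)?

On equispaced nodes a degree-2 polynomial has vanishing third forward difference, so
  - g(0) + 3·g(1) - 3·g(2) + g(3) = 0.
Substituting the known values and solving for g(2):
  -3·g(2) = 42
  g(2) = -14.

-14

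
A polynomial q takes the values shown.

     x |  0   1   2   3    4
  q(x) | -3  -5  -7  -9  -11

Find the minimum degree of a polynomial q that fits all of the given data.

1

Forward differences of the values at x = 0, 1, 2, 3, 4:
  q  : -3  -5  -7  -9  -11
  Δ  : -2  -2  -2  -2
  Δ^2: 0  0  0
  Δ^3: 0  0
  Δ^4: 0
The first differences are constant (-2) and nonzero, while all higher differences vanish, so the minimal degree is 1.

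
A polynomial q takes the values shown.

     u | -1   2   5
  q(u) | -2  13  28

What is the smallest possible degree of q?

1

Forward differences of the values at u = -1, 2, 5:
  q  : -2  13  28
  Δ  : 15  15
  Δ^2: 0
The first differences are constant (15) and nonzero, while all higher differences vanish, so the minimal degree is 1.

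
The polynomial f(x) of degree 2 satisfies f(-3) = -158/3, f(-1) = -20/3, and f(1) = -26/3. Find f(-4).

Using the Lagrange interpolation formula with nodes -3, -1, 1:
  L_0(x) = (x + 1)(x - 1) / 8
  L_1(x) = (x + 3)(x - 1) / -4
  L_2(x) = (x + 3)(x + 1) / 8
Then f(x) = -158/3·L_0(x) - 20/3·L_1(x) - 26/3·L_2(x).
Expanding and collecting terms gives f(x) = -6x² - x - 5/3.
Evaluating at x = -4: f(-4) = -281/3.

-281/3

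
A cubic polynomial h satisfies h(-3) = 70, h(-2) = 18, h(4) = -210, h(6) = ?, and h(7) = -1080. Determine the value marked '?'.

-686

The 4 known points determine the degree-3 polynomial uniquely.
Write h(s) = as^3 + bs^2 + cs + d. Substituting each data point gives a linear system:
  -27a + 9b - 3c + d = 70
  -8a + 4b - 2c + d = 18
  64a + 16b + 4c + d = -210
  343a + 49b + 7c + d = -1080
Solving the system yields a = -3, b = -1, c = 0, d = -2.
So h(s) = -3s^3 - s^2 - 2.
Then h(6) = -686.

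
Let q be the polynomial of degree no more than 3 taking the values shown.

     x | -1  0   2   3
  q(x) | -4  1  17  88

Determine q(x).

Using the Lagrange interpolation formula with nodes -1, 0, 2, 3:
  L_0(x) = x(x - 2)(x - 3) / -12
  L_1(x) = (x + 1)(x - 2)(x - 3) / 6
  L_2(x) = (x + 1)x(x - 3) / -6
  L_3(x) = (x + 1)x(x - 2) / 12
Then q(x) = -4·L_0(x) + 1·L_1(x) + 17·L_2(x) + 88·L_3(x).
Expanding and collecting terms gives q(x) = 5x³ - 4x² - 4x + 1.
Check: q(2) = 17. ✓

q(x) = 5x^3 - 4x^2 - 4x + 1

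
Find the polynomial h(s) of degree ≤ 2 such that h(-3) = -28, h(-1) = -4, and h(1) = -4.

h(s) = -3s^2 - 1

Write h(s) = as^2 + bs + c. Substituting each data point gives a linear system:
  9a - 3b + c = -28
  a - b + c = -4
  a + b + c = -4
Solving the system yields a = -3, b = 0, c = -1.
So h(s) = -3s^2 - 1.
Check: h(1) = -4. ✓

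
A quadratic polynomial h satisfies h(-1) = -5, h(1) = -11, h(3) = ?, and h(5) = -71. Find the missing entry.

On equispaced nodes a degree-2 polynomial has vanishing third forward difference, so
  - h(-1) + 3·h(1) - 3·h(3) + h(5) = 0.
Substituting the known values and solving for h(3):
  -3·h(3) = 99
  h(3) = -33.

-33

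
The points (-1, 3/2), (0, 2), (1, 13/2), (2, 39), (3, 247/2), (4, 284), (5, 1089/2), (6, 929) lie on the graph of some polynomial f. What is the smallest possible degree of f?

3

Forward differences of the values at x = -1, 0, 1, 2, 3, 4, 5, 6:
  f  : 3/2  2  13/2  39  247/2  284  1089/2  929
  Δ  : 1/2  9/2  65/2  169/2  321/2  521/2  769/2
  Δ^2: 4  28  52  76  100  124
  Δ^3: 24  24  24  24  24
  Δ^4: 0  0  0  0
  Δ^5: 0  0  0
  Δ^6: 0  0
  Δ^7: 0
The third differences are constant (24) and nonzero, while all higher differences vanish, so the minimal degree is 3.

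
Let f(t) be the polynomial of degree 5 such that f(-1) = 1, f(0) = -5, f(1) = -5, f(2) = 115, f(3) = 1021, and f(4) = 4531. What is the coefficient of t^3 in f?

-2

Write f(t) = at^5 + bt^4 + ct^3 + dt^2 + et + k. Substituting each data point gives a linear system:
  -a + b - c + d - e + k = 1
  k = -5
  a + b + c + d + e + k = -5
  32a + 16b + 8c + 4d + 2e + k = 115
  243a + 81b + 27c + 9d + 3e + k = 1021
  1024a + 256b + 64c + 16d + 4e + k = 4531
Solving the system yields a = 5, b = -2, c = -2, d = 5, e = -6, k = -5.
So f(t) = 5t⁵ - 2t⁴ - 2t³ + 5t² - 6t - 5.
The coefficient of t^3 is -2.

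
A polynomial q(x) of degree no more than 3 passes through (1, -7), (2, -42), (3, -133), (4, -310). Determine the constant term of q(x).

Write q(x) = ax^3 + bx^2 + cx + d. Substituting each data point gives a linear system:
  a + b + c + d = -7
  8a + 4b + 2c + d = -42
  27a + 9b + 3c + d = -133
  64a + 16b + 4c + d = -310
Solving the system yields a = -5, b = 2, c = -6, d = 2.
So q(x) = -5x³ + 2x² - 6x + 2.
The constant term is 2.

2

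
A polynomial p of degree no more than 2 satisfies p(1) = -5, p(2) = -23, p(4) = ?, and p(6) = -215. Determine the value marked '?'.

-95

The 3 known points determine the degree-2 polynomial uniquely.
Write p(u) = au^2 + bu + c. Substituting each data point gives a linear system:
  a + b + c = -5
  4a + 2b + c = -23
  36a + 6b + c = -215
Solving the system yields a = -6, b = 0, c = 1.
So p(u) = -6u² + 1.
Then p(4) = -95.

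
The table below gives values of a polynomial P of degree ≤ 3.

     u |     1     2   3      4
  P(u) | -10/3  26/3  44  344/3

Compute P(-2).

Write P(u) = au^3 + bu^2 + cu + d. Substituting each data point gives a linear system:
  a + b + c + d = -10/3
  8a + 4b + 2c + d = 26/3
  27a + 9b + 3c + d = 44
  64a + 16b + 4c + d = 344/3
Solving the system yields a = 2, b = -1/3, c = -1, d = -4.
So P(u) = 2u³ - (1/3)u² - u - 4.
Then P(-2) = -58/3.

-58/3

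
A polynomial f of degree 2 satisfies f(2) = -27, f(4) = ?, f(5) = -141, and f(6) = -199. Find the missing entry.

-93

The 3 known points determine the degree-2 polynomial uniquely.
Write f(t) = at^2 + bt + c. Substituting each data point gives a linear system:
  4a + 2b + c = -27
  25a + 5b + c = -141
  36a + 6b + c = -199
Solving the system yields a = -5, b = -3, c = -1.
So f(t) = -5t² - 3t - 1.
Then f(4) = -93.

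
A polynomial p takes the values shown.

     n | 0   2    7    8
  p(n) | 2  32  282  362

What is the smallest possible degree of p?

2

Divided differences on the nodes 0, 2, 7, 8:
  order 0: 2  32  282  362
  order 1: 15  50  80
  order 2: 5  5
  order 3: 0
The order-2 divided differences are all 5 (nonzero) and every higher order vanishes, so the data lies on a polynomial of degree exactly 2.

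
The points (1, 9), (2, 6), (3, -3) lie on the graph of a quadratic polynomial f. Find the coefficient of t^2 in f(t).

Write f(t) = at^2 + bt + c. Substituting each data point gives a linear system:
  a + b + c = 9
  4a + 2b + c = 6
  9a + 3b + c = -3
Solving the system yields a = -3, b = 6, c = 6.
So f(t) = -3t^2 + 6t + 6.
The leading coefficient is -3.

-3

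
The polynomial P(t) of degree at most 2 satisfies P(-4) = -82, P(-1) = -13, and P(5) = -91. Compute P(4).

Write P(t) = at^2 + bt + c. Substituting each data point gives a linear system:
  16a - 4b + c = -82
  a - b + c = -13
  25a + 5b + c = -91
Solving the system yields a = -4, b = 3, c = -6.
So P(t) = -4t^2 + 3t - 6.
Then P(4) = -58.

-58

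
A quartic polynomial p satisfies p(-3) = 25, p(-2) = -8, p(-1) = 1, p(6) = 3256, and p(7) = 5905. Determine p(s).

Write p(s) = as^4 + bs^3 + cs^2 + ds + e. Substituting each data point gives a linear system:
  81a - 27b + 9c - 3d + e = 25
  16a - 8b + 4c - 2d + e = -8
  a - b + c - d + e = 1
  1296a + 216b + 36c + 6d + e = 3256
  2401a + 343b + 49c + 7d + e = 5905
Solving the system yields a = 2, b = 4, c = -5, d = -4, e = 4.
So p(s) = 2s^4 + 4s^3 - 5s^2 - 4s + 4.
Check: p(6) = 3256. ✓

p(s) = 2s^4 + 4s^3 - 5s^2 - 4s + 4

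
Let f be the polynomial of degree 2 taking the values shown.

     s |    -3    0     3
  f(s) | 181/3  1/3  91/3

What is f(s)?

Write f(s) = as^2 + bs + c. Substituting each data point gives a linear system:
  9a - 3b + c = 181/3
  c = 1/3
  9a + 3b + c = 91/3
Solving the system yields a = 5, b = -5, c = 1/3.
So f(s) = 5s² - 5s + 1/3.
Check: f(3) = 91/3. ✓

f(s) = 5s^2 - 5s + 1/3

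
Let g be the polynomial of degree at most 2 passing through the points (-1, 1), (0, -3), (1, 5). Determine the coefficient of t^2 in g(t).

Write g(t) = at^2 + bt + c. Substituting each data point gives a linear system:
  a - b + c = 1
  c = -3
  a + b + c = 5
Solving the system yields a = 6, b = 2, c = -3.
So g(t) = 6t^2 + 2t - 3.
The leading coefficient is 6.

6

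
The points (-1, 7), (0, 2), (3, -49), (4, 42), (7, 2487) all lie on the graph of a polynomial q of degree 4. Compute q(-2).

Using the Lagrange interpolation formula with nodes -1, 0, 3, 4, 7:
  L_0(u) = u(u - 3)(u - 4)(u - 7) / 160
  L_1(u) = (u + 1)(u - 3)(u - 4)(u - 7) / -84
  L_2(u) = (u + 1)u(u - 4)(u - 7) / 48
  L_3(u) = (u + 1)u(u - 3)(u - 7) / -60
  L_4(u) = (u + 1)u(u - 3)(u - 4) / 672
Then q(u) = 7·L_0(u) + 2·L_1(u) - 49·L_2(u) + 42·L_3(u) + 2487·L_4(u).
Expanding and collecting terms gives q(u) = 2u⁴ - 6u³ - 5u² - 2u + 2.
Evaluating at u = -2: q(-2) = 66.

66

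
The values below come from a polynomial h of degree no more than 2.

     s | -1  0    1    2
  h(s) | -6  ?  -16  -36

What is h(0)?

The 3 known points determine the degree-2 polynomial uniquely.
Write h(s) = as^2 + bs + c. Substituting each data point gives a linear system:
  a - b + c = -6
  a + b + c = -16
  4a + 2b + c = -36
Solving the system yields a = -5, b = -5, c = -6.
So h(s) = -5s^2 - 5s - 6.
Then h(0) = -6.

-6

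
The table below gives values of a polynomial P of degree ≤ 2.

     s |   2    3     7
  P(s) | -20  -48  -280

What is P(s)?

P(s) = -6s^2 + 2s

Using the Lagrange interpolation formula with nodes 2, 3, 7:
  L_0(s) = (s - 3)(s - 7) / 5
  L_1(s) = (s - 2)(s - 7) / -4
  L_2(s) = (s - 2)(s - 3) / 20
Then P(s) = -20·L_0(s) - 48·L_1(s) - 280·L_2(s).
Expanding and collecting terms gives P(s) = -6s^2 + 2s.
Check: P(7) = -280. ✓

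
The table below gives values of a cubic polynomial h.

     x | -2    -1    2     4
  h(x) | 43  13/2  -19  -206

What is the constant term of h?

Write h(x) = ax^3 + bx^2 + cx + d. Substituting each data point gives a linear system:
  -8a + 4b - 2c + d = 43
  -a + b - c + d = 13/2
  8a + 4b + 2c + d = -19
  64a + 16b + 4c + d = -206
Solving the system yields a = -4, b = 3, c = 1/2, d = 0.
So h(x) = -4x^3 + 3x^2 + (1/2)x.
The constant term is 0.

0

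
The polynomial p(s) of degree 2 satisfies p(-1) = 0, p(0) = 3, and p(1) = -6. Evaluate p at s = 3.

Using the Lagrange interpolation formula with nodes -1, 0, 1:
  L_0(s) = s(s - 1) / 2
  L_1(s) = (s + 1)(s - 1) / -1
  L_2(s) = (s + 1)s / 2
Then p(s) = 0·L_0(s) + 3·L_1(s) - 6·L_2(s).
Expanding and collecting terms gives p(s) = -6s^2 - 3s + 3.
Evaluating at s = 3: p(3) = -60.

-60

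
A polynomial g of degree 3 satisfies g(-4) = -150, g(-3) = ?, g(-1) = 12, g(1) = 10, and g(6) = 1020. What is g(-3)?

-42

The 4 known points determine the degree-3 polynomial uniquely.
Write g(x) = ax^3 + bx^2 + cx + d. Substituting each data point gives a linear system:
  -64a + 16b - 4c + d = -150
  -a + b - c + d = 12
  a + b + c + d = 10
  216a + 36b + 6c + d = 1020
Solving the system yields a = 4, b = 5, c = -5, d = 6.
So g(x) = 4x^3 + 5x^2 - 5x + 6.
Then g(-3) = -42.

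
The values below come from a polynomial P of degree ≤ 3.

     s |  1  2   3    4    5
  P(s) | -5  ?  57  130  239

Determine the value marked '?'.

On equispaced nodes a degree-3 polynomial has vanishing fourth forward difference, so
  P(1) - 4·P(2) + 6·P(3) - 4·P(4) + P(5) = 0.
Substituting the known values and solving for P(2):
  -4·P(2) = -56
  P(2) = 14.

14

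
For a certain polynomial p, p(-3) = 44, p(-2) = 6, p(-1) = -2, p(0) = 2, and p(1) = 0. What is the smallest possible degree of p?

3

Forward differences of the values at u = -3, -2, -1, 0, 1:
  p  : 44  6  -2  2  0
  Δ  : -38  -8  4  -2
  Δ^2: 30  12  -6
  Δ^3: -18  -18
  Δ^4: 0
The third differences are constant (-18) and nonzero, while all higher differences vanish, so the minimal degree is 3.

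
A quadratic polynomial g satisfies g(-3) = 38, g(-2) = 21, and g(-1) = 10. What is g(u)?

Write g(u) = au^2 + bu + c. Substituting each data point gives a linear system:
  9a - 3b + c = 38
  4a - 2b + c = 21
  a - b + c = 10
Solving the system yields a = 3, b = -2, c = 5.
So g(u) = 3u^2 - 2u + 5.
Check: g(-2) = 21. ✓

g(u) = 3u^2 - 2u + 5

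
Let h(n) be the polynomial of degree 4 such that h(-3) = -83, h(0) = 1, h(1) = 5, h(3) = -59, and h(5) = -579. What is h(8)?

-3999

Write h(n) = an^4 + bn^3 + cn^2 + dn + e. Substituting each data point gives a linear system:
  81a - 27b + 9c - 3d + e = -83
  e = 1
  a + b + c + d + e = 5
  81a + 27b + 9c + 3d + e = -59
  625a + 125b + 25c + 5d + e = -579
Solving the system yields a = -1, b = 0, c = 1, d = 4, e = 1.
So h(n) = -n^4 + n^2 + 4n + 1.
Then h(8) = -3999.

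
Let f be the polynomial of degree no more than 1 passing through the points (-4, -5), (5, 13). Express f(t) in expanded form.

Using the Lagrange interpolation formula with nodes -4, 5:
  L_0(t) = (t - 5) / -9
  L_1(t) = (t + 4) / 9
Then f(t) = -5·L_0(t) + 13·L_1(t).
Expanding and collecting terms gives f(t) = 2t + 3.
Check: f(5) = 13. ✓

f(t) = 2t + 3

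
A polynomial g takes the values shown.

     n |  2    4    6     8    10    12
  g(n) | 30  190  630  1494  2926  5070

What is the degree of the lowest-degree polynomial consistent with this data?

3

Forward differences of the values at n = 2, 4, 6, 8, 10, 12:
  g  : 30  190  630  1494  2926  5070
  Δ  : 160  440  864  1432  2144
  Δ^2: 280  424  568  712
  Δ^3: 144  144  144
  Δ^4: 0  0
  Δ^5: 0
The third differences are constant (144) and nonzero, while all higher differences vanish, so the minimal degree is 3.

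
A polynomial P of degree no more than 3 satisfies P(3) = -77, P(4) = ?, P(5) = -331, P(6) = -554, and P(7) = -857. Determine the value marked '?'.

The 4 known points determine the degree-3 polynomial uniquely.
Write P(s) = as^3 + bs^2 + cs + d. Substituting each data point gives a linear system:
  27a + 9b + 3c + d = -77
  125a + 25b + 5c + d = -331
  216a + 36b + 6c + d = -554
  343a + 49b + 7c + d = -857
Solving the system yields a = -2, b = -4, c = 3, d = 4.
So P(s) = -2s^3 - 4s^2 + 3s + 4.
Then P(4) = -176.

-176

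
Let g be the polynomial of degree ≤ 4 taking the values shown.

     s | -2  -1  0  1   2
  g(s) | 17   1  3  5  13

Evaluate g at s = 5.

Forward differences of the values at s = -2, -1, 0, 1, 2:
  g  : 17  1  3  5  13
  Δ  : -16  2  2  8
  Δ^2: 18  0  6
  Δ^3: -18  6
  Δ^4: 24
The fourth differences are constant, confirming degree 4.
Interpolating (Newton forward form) and evaluating at s = 5 gives g(5) = 493.

493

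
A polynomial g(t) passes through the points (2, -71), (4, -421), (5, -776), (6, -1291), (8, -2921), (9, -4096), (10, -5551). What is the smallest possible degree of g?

Divided differences on the nodes 2, 4, 5, 6, 8, 9, 10:
  order 0: -71  -421  -776  -1291  -2921  -4096  -5551
  order 1: -175  -355  -515  -815  -1175  -1455
  order 2: -60  -80  -100  -120  -140
  order 3: -5  -5  -5  -5
  order 4: 0  0  0
  order 5: 0  0
  order 6: 0
The order-3 divided differences are all -5 (nonzero) and every higher order vanishes, so the data lies on a polynomial of degree exactly 3.

3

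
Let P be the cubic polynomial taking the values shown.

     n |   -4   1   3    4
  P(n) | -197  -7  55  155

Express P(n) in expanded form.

P(n) = 3n^3 - n^2 - 4n - 5

Using the Lagrange interpolation formula with nodes -4, 1, 3, 4:
  L_0(n) = (n - 1)(n - 3)(n - 4) / -280
  L_1(n) = (n + 4)(n - 3)(n - 4) / 30
  L_2(n) = (n + 4)(n - 1)(n - 4) / -14
  L_3(n) = (n + 4)(n - 1)(n - 3) / 24
Then P(n) = -197·L_0(n) - 7·L_1(n) + 55·L_2(n) + 155·L_3(n).
Expanding and collecting terms gives P(n) = 3n^3 - n^2 - 4n - 5.
Check: P(-4) = -197. ✓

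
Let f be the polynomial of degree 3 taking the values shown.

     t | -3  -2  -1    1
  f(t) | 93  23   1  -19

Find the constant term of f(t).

Write f(t) = at^3 + bt^2 + ct + d. Substituting each data point gives a linear system:
  -27a + 9b - 3c + d = 93
  -8a + 4b - 2c + d = 23
  -a + b - c + d = 1
  a + b + c + d = -19
Solving the system yields a = -5, b = -6, c = -5, d = -3.
So f(t) = -5t^3 - 6t^2 - 5t - 3.
The constant term is -3.

-3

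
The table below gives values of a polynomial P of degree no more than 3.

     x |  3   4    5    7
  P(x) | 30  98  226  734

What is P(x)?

P(x) = 3x^3 - 6x^2 - x + 6

Using the Lagrange interpolation formula with nodes 3, 4, 5, 7:
  L_0(x) = (x - 4)(x - 5)(x - 7) / -8
  L_1(x) = (x - 3)(x - 5)(x - 7) / 3
  L_2(x) = (x - 3)(x - 4)(x - 7) / -4
  L_3(x) = (x - 3)(x - 4)(x - 5) / 24
Then P(x) = 30·L_0(x) + 98·L_1(x) + 226·L_2(x) + 734·L_3(x).
Expanding and collecting terms gives P(x) = 3x^3 - 6x^2 - x + 6.
Check: P(4) = 98. ✓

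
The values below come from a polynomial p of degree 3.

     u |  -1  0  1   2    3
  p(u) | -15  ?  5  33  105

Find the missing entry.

On equispaced nodes a degree-3 polynomial has vanishing fourth forward difference, so
  p(-1) - 4·p(0) + 6·p(1) - 4·p(2) + p(3) = 0.
Substituting the known values and solving for p(0):
  -4·p(0) = 12
  p(0) = -3.

-3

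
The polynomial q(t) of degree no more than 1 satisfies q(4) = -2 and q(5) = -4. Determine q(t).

q(t) = -2t + 6

Using the Lagrange interpolation formula with nodes 4, 5:
  L_0(t) = (t - 5) / -1
  L_1(t) = (t - 4) / 1
Then q(t) = -2·L_0(t) - 4·L_1(t).
Expanding and collecting terms gives q(t) = -2t + 6.
Check: q(5) = -4. ✓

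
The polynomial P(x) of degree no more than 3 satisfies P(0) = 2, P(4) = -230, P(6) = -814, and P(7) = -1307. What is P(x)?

P(x) = -4x^3 + x^2 + 2x + 2

Write P(x) = ax^3 + bx^2 + cx + d. Substituting each data point gives a linear system:
  d = 2
  64a + 16b + 4c + d = -230
  216a + 36b + 6c + d = -814
  343a + 49b + 7c + d = -1307
Solving the system yields a = -4, b = 1, c = 2, d = 2.
So P(x) = -4x^3 + x^2 + 2x + 2.
Check: P(0) = 2. ✓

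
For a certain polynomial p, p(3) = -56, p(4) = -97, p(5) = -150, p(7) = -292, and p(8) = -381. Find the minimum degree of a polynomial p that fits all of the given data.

2

Divided differences on the nodes 3, 4, 5, 7, 8:
  order 0: -56  -97  -150  -292  -381
  order 1: -41  -53  -71  -89
  order 2: -6  -6  -6
  order 3: 0  0
  order 4: 0
The order-2 divided differences are all -6 (nonzero) and every higher order vanishes, so the data lies on a polynomial of degree exactly 2.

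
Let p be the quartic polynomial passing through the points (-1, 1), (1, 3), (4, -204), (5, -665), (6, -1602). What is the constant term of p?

0

Write p(u) = au^4 + bu^3 + cu^2 + du + e. Substituting each data point gives a linear system:
  a - b + c - d + e = 1
  a + b + c + d + e = 3
  256a + 64b + 16c + 4d + e = -204
  625a + 125b + 25c + 5d + e = -665
  1296a + 216b + 36c + 6d + e = -1602
Solving the system yields a = -2, b = 4, c = 4, d = -3, e = 0.
So p(u) = -2u^4 + 4u^3 + 4u^2 - 3u.
The constant term is 0.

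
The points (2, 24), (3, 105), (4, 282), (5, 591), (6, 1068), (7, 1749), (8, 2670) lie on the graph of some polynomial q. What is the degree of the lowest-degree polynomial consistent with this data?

Forward differences of the values at n = 2, 3, 4, 5, 6, 7, 8:
  q  : 24  105  282  591  1068  1749  2670
  Δ  : 81  177  309  477  681  921
  Δ^2: 96  132  168  204  240
  Δ^3: 36  36  36  36
  Δ^4: 0  0  0
  Δ^5: 0  0
  Δ^6: 0
The third differences are constant (36) and nonzero, while all higher differences vanish, so the minimal degree is 3.

3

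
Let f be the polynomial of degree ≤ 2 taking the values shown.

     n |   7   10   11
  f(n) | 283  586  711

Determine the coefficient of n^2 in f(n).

6

Write f(n) = an^2 + bn + c. Substituting each data point gives a linear system:
  49a + 7b + c = 283
  100a + 10b + c = 586
  121a + 11b + c = 711
Solving the system yields a = 6, b = -1, c = -4.
So f(n) = 6n² - n - 4.
The leading coefficient is 6.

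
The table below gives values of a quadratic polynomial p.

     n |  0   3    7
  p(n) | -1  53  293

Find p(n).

p(n) = 6n^2 - 1

Using the Lagrange interpolation formula with nodes 0, 3, 7:
  L_0(n) = (n - 3)(n - 7) / 21
  L_1(n) = n(n - 7) / -12
  L_2(n) = n(n - 3) / 28
Then p(n) = -1·L_0(n) + 53·L_1(n) + 293·L_2(n).
Expanding and collecting terms gives p(n) = 6n² - 1.
Check: p(3) = 53. ✓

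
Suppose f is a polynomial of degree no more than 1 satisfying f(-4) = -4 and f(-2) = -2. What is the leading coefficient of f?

Write f(s) = as + b. Substituting each data point gives a linear system:
  -4a + b = -4
  -2a + b = -2
Solving the system yields a = 1, b = 0.
So f(s) = s.
The leading coefficient is 1.

1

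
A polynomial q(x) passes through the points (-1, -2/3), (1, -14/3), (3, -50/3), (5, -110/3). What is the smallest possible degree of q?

2

Forward differences of the values at x = -1, 1, 3, 5:
  q  : -2/3  -14/3  -50/3  -110/3
  Δ  : -4  -12  -20
  Δ^2: -8  -8
  Δ^3: 0
The second differences are constant (-8) and nonzero, while all higher differences vanish, so the minimal degree is 2.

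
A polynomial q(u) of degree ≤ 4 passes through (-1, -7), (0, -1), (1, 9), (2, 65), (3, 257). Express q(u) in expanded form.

Write q(u) = au^4 + bu^3 + cu^2 + du + e. Substituting each data point gives a linear system:
  a - b + c - d + e = -7
  e = -1
  a + b + c + d + e = 9
  16a + 8b + 4c + 2d + e = 65
  81a + 27b + 9c + 3d + e = 257
Solving the system yields a = 2, b = 3, c = 0, d = 5, e = -1.
So q(u) = 2u⁴ + 3u³ + 5u - 1.
Check: q(0) = -1. ✓

q(u) = 2u^4 + 3u^3 + 5u - 1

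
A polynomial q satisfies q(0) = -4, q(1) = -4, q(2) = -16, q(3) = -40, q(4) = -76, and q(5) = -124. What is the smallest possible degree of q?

Forward differences of the values at n = 0, 1, 2, 3, 4, 5:
  q  : -4  -4  -16  -40  -76  -124
  Δ  : 0  -12  -24  -36  -48
  Δ^2: -12  -12  -12  -12
  Δ^3: 0  0  0
  Δ^4: 0  0
  Δ^5: 0
The second differences are constant (-12) and nonzero, while all higher differences vanish, so the minimal degree is 2.

2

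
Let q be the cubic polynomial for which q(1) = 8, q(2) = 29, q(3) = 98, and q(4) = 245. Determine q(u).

q(u) = 5u^3 - 6u^2 + 4u + 5

Write q(u) = au^3 + bu^2 + cu + d. Substituting each data point gives a linear system:
  a + b + c + d = 8
  8a + 4b + 2c + d = 29
  27a + 9b + 3c + d = 98
  64a + 16b + 4c + d = 245
Solving the system yields a = 5, b = -6, c = 4, d = 5.
So q(u) = 5u^3 - 6u^2 + 4u + 5.
Check: q(4) = 245. ✓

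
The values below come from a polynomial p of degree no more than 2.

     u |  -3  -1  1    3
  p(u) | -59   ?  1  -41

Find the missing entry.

The 3 known points determine the degree-2 polynomial uniquely.
Write p(u) = au^2 + bu + c. Substituting each data point gives a linear system:
  9a - 3b + c = -59
  a + b + c = 1
  9a + 3b + c = -41
Solving the system yields a = -6, b = 3, c = 4.
So p(u) = -6u^2 + 3u + 4.
Then p(-1) = -5.

-5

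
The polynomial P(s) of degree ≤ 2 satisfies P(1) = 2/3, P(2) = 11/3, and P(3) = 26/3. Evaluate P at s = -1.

Using the Lagrange interpolation formula with nodes 1, 2, 3:
  L_0(s) = (s - 2)(s - 3) / 2
  L_1(s) = (s - 1)(s - 3) / -1
  L_2(s) = (s - 1)(s - 2) / 2
Then P(s) = 2/3·L_0(s) + 11/3·L_1(s) + 26/3·L_2(s).
Expanding and collecting terms gives P(s) = s² - 1/3.
Evaluating at s = -1: P(-1) = 2/3.

2/3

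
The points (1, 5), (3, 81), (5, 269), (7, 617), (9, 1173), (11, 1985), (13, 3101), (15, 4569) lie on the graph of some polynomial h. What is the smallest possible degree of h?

3

Forward differences of the values at s = 1, 3, 5, 7, 9, 11, 13, 15:
  h  : 5  81  269  617  1173  1985  3101  4569
  Δ  : 76  188  348  556  812  1116  1468
  Δ^2: 112  160  208  256  304  352
  Δ^3: 48  48  48  48  48
  Δ^4: 0  0  0  0
  Δ^5: 0  0  0
  Δ^6: 0  0
  Δ^7: 0
The third differences are constant (48) and nonzero, while all higher differences vanish, so the minimal degree is 3.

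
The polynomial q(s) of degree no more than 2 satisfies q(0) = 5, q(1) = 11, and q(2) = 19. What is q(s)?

Using the Lagrange interpolation formula with nodes 0, 1, 2:
  L_0(s) = (s - 1)(s - 2) / 2
  L_1(s) = s(s - 2) / -1
  L_2(s) = s(s - 1) / 2
Then q(s) = 5·L_0(s) + 11·L_1(s) + 19·L_2(s).
Expanding and collecting terms gives q(s) = s^2 + 5s + 5.
Check: q(1) = 11. ✓

q(s) = s^2 + 5s + 5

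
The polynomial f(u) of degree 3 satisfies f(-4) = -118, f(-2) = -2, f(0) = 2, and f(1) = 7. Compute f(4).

Write f(u) = au^3 + bu^2 + cu + d. Substituting each data point gives a linear system:
  -64a + 16b - 4c + d = -118
  -8a + 4b - 2c + d = -2
  d = 2
  a + b + c + d = 7
Solving the system yields a = 3, b = 4, c = -2, d = 2.
So f(u) = 3u³ + 4u² - 2u + 2.
Then f(4) = 250.

250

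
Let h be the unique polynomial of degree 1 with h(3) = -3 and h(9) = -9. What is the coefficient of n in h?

-1

Write h(n) = an + b. Substituting each data point gives a linear system:
  3a + b = -3
  9a + b = -9
Solving the system yields a = -1, b = 0.
So h(n) = -n.
The leading coefficient is -1.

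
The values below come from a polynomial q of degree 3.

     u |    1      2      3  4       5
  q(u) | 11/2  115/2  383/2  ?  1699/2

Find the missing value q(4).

On equispaced nodes a degree-3 polynomial has vanishing fourth forward difference, so
  q(1) - 4·q(2) + 6·q(3) - 4·q(4) + q(5) = 0.
Substituting the known values and solving for q(4):
  -4·q(4) = -1774
  q(4) = 887/2.

887/2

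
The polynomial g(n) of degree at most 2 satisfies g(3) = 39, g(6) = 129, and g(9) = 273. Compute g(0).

Forward differences of the values at n = 3, 6, 9:
  g  : 39  129  273
  Δ  : 90  144
  Δ^2: 54
The second differences are constant, confirming degree 2.
Interpolating (Newton forward form) and evaluating at n = 0 gives g(0) = 3.

3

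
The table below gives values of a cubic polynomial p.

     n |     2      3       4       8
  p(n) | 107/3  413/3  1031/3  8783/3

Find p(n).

p(n) = 6n^3 - 2n^2 - 2n - 1/3

Write p(n) = an^3 + bn^2 + cn + d. Substituting each data point gives a linear system:
  8a + 4b + 2c + d = 107/3
  27a + 9b + 3c + d = 413/3
  64a + 16b + 4c + d = 1031/3
  512a + 64b + 8c + d = 8783/3
Solving the system yields a = 6, b = -2, c = -2, d = -1/3.
So p(n) = 6n^3 - 2n^2 - 2n - 1/3.
Check: p(3) = 413/3. ✓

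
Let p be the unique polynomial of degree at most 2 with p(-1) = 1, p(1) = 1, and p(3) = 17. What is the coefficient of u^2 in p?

2

Write p(u) = au^2 + bu + c. Substituting each data point gives a linear system:
  a - b + c = 1
  a + b + c = 1
  9a + 3b + c = 17
Solving the system yields a = 2, b = 0, c = -1.
So p(u) = 2u^2 - 1.
The leading coefficient is 2.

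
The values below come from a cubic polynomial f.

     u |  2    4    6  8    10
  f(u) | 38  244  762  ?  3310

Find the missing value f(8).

On equispaced nodes a degree-3 polynomial has vanishing fourth forward difference, so
  f(2) - 4·f(4) + 6·f(6) - 4·f(8) + f(10) = 0.
Substituting the known values and solving for f(8):
  -4·f(8) = -6944
  f(8) = 1736.

1736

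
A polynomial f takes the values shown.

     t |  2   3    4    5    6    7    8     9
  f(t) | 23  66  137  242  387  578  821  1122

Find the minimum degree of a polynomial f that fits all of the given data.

3

Forward differences of the values at t = 2, 3, 4, 5, 6, 7, 8, 9:
  f  : 23  66  137  242  387  578  821  1122
  Δ  : 43  71  105  145  191  243  301
  Δ^2: 28  34  40  46  52  58
  Δ^3: 6  6  6  6  6
  Δ^4: 0  0  0  0
  Δ^5: 0  0  0
  Δ^6: 0  0
  Δ^7: 0
The third differences are constant (6) and nonzero, while all higher differences vanish, so the minimal degree is 3.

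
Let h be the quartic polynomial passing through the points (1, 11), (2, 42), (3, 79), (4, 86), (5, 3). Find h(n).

h(n) = -n^4 + 4n^3 + 4n^2 + 6n - 2

Using the Lagrange interpolation formula with nodes 1, 2, 3, 4, 5:
  L_0(n) = (n - 2)(n - 3)(n - 4)(n - 5) / 24
  L_1(n) = (n - 1)(n - 3)(n - 4)(n - 5) / -6
  L_2(n) = (n - 1)(n - 2)(n - 4)(n - 5) / 4
  L_3(n) = (n - 1)(n - 2)(n - 3)(n - 5) / -6
  L_4(n) = (n - 1)(n - 2)(n - 3)(n - 4) / 24
Then h(n) = 11·L_0(n) + 42·L_1(n) + 79·L_2(n) + 86·L_3(n) + 3·L_4(n).
Expanding and collecting terms gives h(n) = -n^4 + 4n^3 + 4n^2 + 6n - 2.
Check: h(4) = 86. ✓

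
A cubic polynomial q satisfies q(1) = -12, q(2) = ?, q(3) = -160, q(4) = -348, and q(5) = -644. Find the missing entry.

The 4 known points determine the degree-3 polynomial uniquely.
Write q(t) = at^3 + bt^2 + ct + d. Substituting each data point gives a linear system:
  a + b + c + d = -12
  27a + 9b + 3c + d = -160
  64a + 16b + 4c + d = -348
  125a + 25b + 5c + d = -644
Solving the system yields a = -4, b = -6, c = 2, d = -4.
So q(t) = -4t^3 - 6t^2 + 2t - 4.
Then q(2) = -56.

-56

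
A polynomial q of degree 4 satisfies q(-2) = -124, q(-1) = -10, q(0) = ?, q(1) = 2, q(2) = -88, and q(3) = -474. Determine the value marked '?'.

On equispaced nodes a degree-4 polynomial has vanishing fifth forward difference, so
  - q(-2) + 5·q(-1) - 10·q(0) + 10·q(1) - 5·q(2) + q(3) = 0.
Substituting the known values and solving for q(0):
  -10·q(0) = -60
  q(0) = 6.

6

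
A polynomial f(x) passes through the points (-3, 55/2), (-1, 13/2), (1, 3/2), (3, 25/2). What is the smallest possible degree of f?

2

Forward differences of the values at x = -3, -1, 1, 3:
  f  : 55/2  13/2  3/2  25/2
  Δ  : -21  -5  11
  Δ^2: 16  16
  Δ^3: 0
The second differences are constant (16) and nonzero, while all higher differences vanish, so the minimal degree is 2.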